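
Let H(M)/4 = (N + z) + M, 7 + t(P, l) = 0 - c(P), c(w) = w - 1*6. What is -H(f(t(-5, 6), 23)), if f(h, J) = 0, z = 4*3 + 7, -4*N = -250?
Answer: -326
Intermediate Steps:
N = 125/2 (N = -¼*(-250) = 125/2 ≈ 62.500)
c(w) = -6 + w (c(w) = w - 6 = -6 + w)
z = 19 (z = 12 + 7 = 19)
t(P, l) = -1 - P (t(P, l) = -7 + (0 - (-6 + P)) = -7 + (0 + (6 - P)) = -7 + (6 - P) = -1 - P)
H(M) = 326 + 4*M (H(M) = 4*((125/2 + 19) + M) = 4*(163/2 + M) = 326 + 4*M)
-H(f(t(-5, 6), 23)) = -(326 + 4*0) = -(326 + 0) = -1*326 = -326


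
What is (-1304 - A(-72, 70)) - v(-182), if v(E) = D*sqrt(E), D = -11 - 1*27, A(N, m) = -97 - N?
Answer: -1279 + 38*I*sqrt(182) ≈ -1279.0 + 512.65*I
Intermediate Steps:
D = -38 (D = -11 - 27 = -38)
v(E) = -38*sqrt(E)
(-1304 - A(-72, 70)) - v(-182) = (-1304 - (-97 - 1*(-72))) - (-38)*sqrt(-182) = (-1304 - (-97 + 72)) - (-38)*I*sqrt(182) = (-1304 - 1*(-25)) - (-38)*I*sqrt(182) = (-1304 + 25) + 38*I*sqrt(182) = -1279 + 38*I*sqrt(182)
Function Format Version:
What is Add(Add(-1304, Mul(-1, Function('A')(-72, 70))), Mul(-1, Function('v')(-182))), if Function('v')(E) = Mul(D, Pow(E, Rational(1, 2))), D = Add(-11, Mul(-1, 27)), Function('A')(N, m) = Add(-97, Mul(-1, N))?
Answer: Add(-1279, Mul(38, I, Pow(182, Rational(1, 2)))) ≈ Add(-1279.0, Mul(512.65, I))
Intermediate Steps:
D = -38 (D = Add(-11, -27) = -38)
Function('v')(E) = Mul(-38, Pow(E, Rational(1, 2)))
Add(Add(-1304, Mul(-1, Function('A')(-72, 70))), Mul(-1, Function('v')(-182))) = Add(Add(-1304, Mul(-1, Add(-97, Mul(-1, -72)))), Mul(-1, Mul(-38, Pow(-182, Rational(1, 2))))) = Add(Add(-1304, Mul(-1, Add(-97, 72))), Mul(-1, Mul(-38, Mul(I, Pow(182, Rational(1, 2)))))) = Add(Add(-1304, Mul(-1, -25)), Mul(-1, Mul(-38, I, Pow(182, Rational(1, 2))))) = Add(Add(-1304, 25), Mul(38, I, Pow(182, Rational(1, 2)))) = Add(-1279, Mul(38, I, Pow(182, Rational(1, 2))))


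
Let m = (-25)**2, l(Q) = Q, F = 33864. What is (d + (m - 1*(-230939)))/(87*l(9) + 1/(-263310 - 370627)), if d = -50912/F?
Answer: 310693806788488/1050572756055 ≈ 295.74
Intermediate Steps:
m = 625
d = -6364/4233 (d = -50912/33864 = -50912*1/33864 = -6364/4233 ≈ -1.5034)
(d + (m - 1*(-230939)))/(87*l(9) + 1/(-263310 - 370627)) = (-6364/4233 + (625 - 1*(-230939)))/(87*9 + 1/(-263310 - 370627)) = (-6364/4233 + (625 + 230939))/(783 + 1/(-633937)) = (-6364/4233 + 231564)/(783 - 1/633937) = 980204048/(4233*(496372670/633937)) = (980204048/4233)*(633937/496372670) = 310693806788488/1050572756055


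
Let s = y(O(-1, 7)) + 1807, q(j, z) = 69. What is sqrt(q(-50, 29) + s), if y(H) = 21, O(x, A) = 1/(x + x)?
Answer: sqrt(1897) ≈ 43.555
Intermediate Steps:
O(x, A) = 1/(2*x)
s = 1828 (s = 21 + 1807 = 1828)
sqrt(q(-50, 29) + s) = sqrt(69 + 1828) = sqrt(1897)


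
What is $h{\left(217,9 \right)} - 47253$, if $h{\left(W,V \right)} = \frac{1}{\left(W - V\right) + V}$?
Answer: $- \frac{10253900}{217} \approx -47253.0$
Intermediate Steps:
$h{\left(W,V \right)} = \frac{1}{W}$
$h{\left(217,9 \right)} - 47253 = \frac{1}{217} - 47253 = - \frac{10253900}{217}$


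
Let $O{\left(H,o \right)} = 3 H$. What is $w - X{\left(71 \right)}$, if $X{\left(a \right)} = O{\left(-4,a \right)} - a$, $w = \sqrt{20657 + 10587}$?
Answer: $83 + 2 \sqrt{7811} \approx 259.76$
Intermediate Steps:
$w = 2 \sqrt{7811}$ ($w = \sqrt{31244} = 2 \sqrt{7811} \approx 176.76$)
$X{\left(a \right)} = -12 - a$ ($X{\left(a \right)} = 3 \left(-4\right) - a = -12 - a$)
$w - X{\left(71 \right)} = 2 \sqrt{7811} - \left(-12 - 71\right) = 2 \sqrt{7811} - -83 = 2 \sqrt{7811} + 83 = 83 + 2 \sqrt{7811}$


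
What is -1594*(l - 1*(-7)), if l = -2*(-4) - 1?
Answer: -22316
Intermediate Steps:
l = 7 (l = 8 - 1 = 7)
-1594*(l - 1*(-7)) = -1594*(7 - 1*(-7)) = -1594*(7 + 7) = -1594*14 = -22316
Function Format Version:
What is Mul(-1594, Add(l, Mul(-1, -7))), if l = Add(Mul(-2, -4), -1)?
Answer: -22316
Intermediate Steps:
l = 7 (l = Add(8, -1) = 7)
Mul(-1594, Add(l, Mul(-1, -7))) = Mul(-1594, Add(7, Mul(-1, -7))) = Mul(-1594, Add(7, 7)) = Mul(-1594, 14) = -22316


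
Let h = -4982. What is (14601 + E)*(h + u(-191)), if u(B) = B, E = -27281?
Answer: 65593640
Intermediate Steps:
(14601 + E)*(h + u(-191)) = (14601 - 27281)*(-4982 - 191) = -12680*(-5173) = 65593640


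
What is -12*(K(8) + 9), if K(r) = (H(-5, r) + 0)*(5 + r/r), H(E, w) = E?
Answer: 252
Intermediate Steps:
K(r) = -30 (K(r) = (-5 + 0)*(5 + r/r) = -5*(5 + 1) = -5*6 = -30)
-12*(K(8) + 9) = -12*(-30 + 9) = -12*(-21) = 252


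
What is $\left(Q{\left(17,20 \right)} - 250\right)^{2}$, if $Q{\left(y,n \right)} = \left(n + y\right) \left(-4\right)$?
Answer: $158404$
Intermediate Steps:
$Q{\left(y,n \right)} = - 4 n - 4 y$
$\left(Q{\left(17,20 \right)} - 250\right)^{2} = \left(\left(\left(-4\right) 20 - 68\right) - 250\right)^{2} = \left(\left(-80 - 68\right) - 250\right)^{2} = \left(-148 - 250\right)^{2} = \left(-398\right)^{2} = 158404$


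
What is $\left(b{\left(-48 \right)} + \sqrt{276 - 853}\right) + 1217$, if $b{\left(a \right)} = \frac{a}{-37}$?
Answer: $\frac{45077}{37} + i \sqrt{577} \approx 1218.3 + 24.021 i$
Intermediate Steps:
$b{\left(a \right)} = - \frac{a}{37}$ ($b{\left(a \right)} = a \left(- \frac{1}{37}\right) = - \frac{a}{37}$)
$\left(b{\left(-48 \right)} + \sqrt{276 - 853}\right) + 1217 = \left(\left(- \frac{1}{37}\right) \left(-48\right) + \sqrt{276 - 853}\right) + 1217 = \left(\frac{48}{37} + \sqrt{-577}\right) + 1217 = \left(\frac{48}{37} + i \sqrt{577}\right) + 1217 = \frac{45077}{37} + i \sqrt{577}$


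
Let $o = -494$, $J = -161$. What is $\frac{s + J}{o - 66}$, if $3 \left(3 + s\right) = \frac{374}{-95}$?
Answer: $\frac{23557}{79800} \approx 0.2952$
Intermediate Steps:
$s = - \frac{1229}{285}$ ($s = -3 + \frac{374 \frac{1}{-95}}{3} = -3 + \frac{374 \left(- \frac{1}{95}\right)}{3} = -3 + \frac{1}{3} \left(- \frac{374}{95}\right) = -3 - \frac{374}{285} = - \frac{1229}{285} \approx -4.3123$)
$\frac{s + J}{o - 66} = \frac{- \frac{1229}{285} - 161}{-494 - 66} = - \frac{47114}{285 \left(-560\right)} = \left(- \frac{47114}{285}\right) \left(- \frac{1}{560}\right) = \frac{23557}{79800}$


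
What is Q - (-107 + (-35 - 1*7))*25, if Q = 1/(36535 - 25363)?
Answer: 41615701/11172 ≈ 3725.0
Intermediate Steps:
Q = 1/11172 ≈ 8.9510e-5
Q - (-107 + (-35 - 1*7))*25 = 1/11172 - (-107 + (-35 - 1*7))*25 = 1/11172 - (-107 + (-35 - 7))*25 = 1/11172 - (-107 - 42)*25 = 1/11172 - (-149)*25 = 1/11172 - 1*(-3725) = 1/11172 + 3725 = 41615701/11172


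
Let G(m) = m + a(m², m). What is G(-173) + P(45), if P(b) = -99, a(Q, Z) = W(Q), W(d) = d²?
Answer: 895744769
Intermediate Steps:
a(Q, Z) = Q²
G(m) = m + m⁴ (G(m) = m + (m²)² = m + m⁴)
G(-173) + P(45) = (-173 + (-173)⁴) - 99 = (-173 + 895745041) - 99 = 895744868 - 99 = 895744769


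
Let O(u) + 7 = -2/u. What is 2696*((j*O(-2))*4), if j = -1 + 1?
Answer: 0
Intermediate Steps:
j = 0
O(u) = -7 - 2/u
2696*((j*O(-2))*4) = 2696*((0*(-7 - 2/(-2)))*4) = 2696*((0*(-7 - 2*(-½)))*4) = 2696*((0*(-7 + 1))*4) = 2696*((0*(-6))*4) = 2696*(0*4) = 2696*0 = 0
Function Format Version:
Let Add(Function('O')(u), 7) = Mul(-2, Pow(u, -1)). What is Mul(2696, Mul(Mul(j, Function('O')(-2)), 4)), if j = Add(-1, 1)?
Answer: 0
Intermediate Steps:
j = 0
Function('O')(u) = Add(-7, Mul(-2, Pow(u, -1)))
Mul(2696, Mul(Mul(j, Function('O')(-2)), 4)) = Mul(2696, Mul(Mul(0, Add(-7, Mul(-2, Pow(-2, -1)))), 4)) = Mul(2696, Mul(Mul(0, Add(-7, Mul(-2, Rational(-1, 2)))), 4)) = Mul(2696, Mul(Mul(0, Add(-7, 1)), 4)) = Mul(2696, Mul(Mul(0, -6), 4)) = Mul(2696, Mul(0, 4)) = Mul(2696, 0) = 0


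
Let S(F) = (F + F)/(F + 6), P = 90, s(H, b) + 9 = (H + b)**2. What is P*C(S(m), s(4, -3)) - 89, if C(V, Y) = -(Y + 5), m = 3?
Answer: 181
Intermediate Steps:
s(H, b) = -9 + (H + b)**2
S(F) = 2*F/(6 + F) (S(F) = (2*F)/(6 + F) = 2*F/(6 + F))
C(V, Y) = -5 - Y (C(V, Y) = -(5 + Y) = -5 - Y)
P*C(S(m), s(4, -3)) - 89 = 90*(-5 - (-9 + (4 - 3)**2)) - 89 = 90*(-5 - (-9 + 1**2)) - 89 = 90*(-5 - (-9 + 1)) - 89 = 90*(-5 - 1*(-8)) - 89 = 90*(-5 + 8) - 89 = 90*3 - 89 = 270 - 89 = 181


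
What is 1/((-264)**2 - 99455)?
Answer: -1/29759 ≈ -3.3603e-5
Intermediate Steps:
1/((-264)**2 - 99455) = 1/(69696 - 99455) = 1/(-29759) = -1/29759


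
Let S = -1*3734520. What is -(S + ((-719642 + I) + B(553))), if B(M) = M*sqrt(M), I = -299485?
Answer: 4753647 - 553*sqrt(553) ≈ 4.7406e+6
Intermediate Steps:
B(M) = M**(3/2)
S = -3734520
-(S + ((-719642 + I) + B(553))) = -(-3734520 + ((-719642 - 299485) + 553**(3/2))) = -(-3734520 + (-1019127 + 553*sqrt(553))) = -(-4753647 + 553*sqrt(553)) = 4753647 - 553*sqrt(553)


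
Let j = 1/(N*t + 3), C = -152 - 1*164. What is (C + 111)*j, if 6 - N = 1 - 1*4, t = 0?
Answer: -205/3 ≈ -68.333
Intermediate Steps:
N = 9 (N = 6 - (1 - 1*4) = 6 - (1 - 4) = 6 - 1*(-3) = 6 + 3 = 9)
C = -316 (C = -152 - 164 = -316)
j = ⅓ (j = 1/(9*0 + 3) = 1/(0 + 3) = 1/3 = ⅓ ≈ 0.33333)
(C + 111)*j = (-316 + 111)*(⅓) = -205*⅓ = -205/3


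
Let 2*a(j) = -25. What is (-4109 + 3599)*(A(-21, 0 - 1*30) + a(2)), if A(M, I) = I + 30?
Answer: 6375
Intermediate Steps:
A(M, I) = 30 + I
a(j) = -25/2 (a(j) = (½)*(-25) = -25/2)
(-4109 + 3599)*(A(-21, 0 - 1*30) + a(2)) = (-4109 + 3599)*((30 + (0 - 1*30)) - 25/2) = -510*((30 + (0 - 30)) - 25/2) = -510*((30 - 30) - 25/2) = -510*(0 - 25/2) = -510*(-25/2) = 6375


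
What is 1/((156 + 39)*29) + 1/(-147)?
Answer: -612/92365 ≈ -0.0066259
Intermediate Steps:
1/((156 + 39)*29) + 1/(-147) = (1/29)/195 - 1/147 = (1/195)*(1/29) - 1/147 = 1/5655 - 1/147 = -612/92365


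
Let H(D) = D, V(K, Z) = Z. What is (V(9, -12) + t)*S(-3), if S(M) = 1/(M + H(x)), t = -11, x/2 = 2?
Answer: -23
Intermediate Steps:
x = 4 (x = 2*2 = 4)
S(M) = 1/(4 + M) (S(M) = 1/(M + 4) = 1/(4 + M))
(V(9, -12) + t)*S(-3) = (-12 - 11)/(4 - 3) = -23/1 = -23*1 = -23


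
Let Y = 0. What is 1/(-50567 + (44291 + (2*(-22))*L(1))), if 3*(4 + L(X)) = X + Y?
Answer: -3/18344 ≈ -0.00016354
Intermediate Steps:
L(X) = -4 + X/3 (L(X) = -4 + (X + 0)/3 = -4 + X/3)
1/(-50567 + (44291 + (2*(-22))*L(1))) = 1/(-50567 + (44291 + (2*(-22))*(-4 + (⅓)*1))) = 1/(-50567 + (44291 - 44*(-4 + ⅓))) = 1/(-50567 + (44291 - 44*(-11/3))) = 1/(-50567 + (44291 + 484/3)) = 1/(-50567 + 133357/3) = 1/(-18344/3) = -3/18344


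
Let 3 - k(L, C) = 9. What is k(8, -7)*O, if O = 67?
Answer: -402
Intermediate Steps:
k(L, C) = -6 (k(L, C) = 3 - 1*9 = 3 - 9 = -6)
k(8, -7)*O = -6*67 = -402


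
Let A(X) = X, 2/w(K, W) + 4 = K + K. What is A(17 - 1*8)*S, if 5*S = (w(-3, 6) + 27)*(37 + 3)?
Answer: 9648/5 ≈ 1929.6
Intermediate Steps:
w(K, W) = 2/(-4 + 2*K) (w(K, W) = 2/(-4 + (K + K)) = 2/(-4 + 2*K))
S = 1072/5 (S = ((1/(-2 - 3) + 27)*(37 + 3))/5 = ((1/(-5) + 27)*40)/5 = ((-1/5 + 27)*40)/5 = ((134/5)*40)/5 = (1/5)*1072 = 1072/5 ≈ 214.40)
A(17 - 1*8)*S = (17 - 1*8)*(1072/5) = (17 - 8)*(1072/5) = 9*(1072/5) = 9648/5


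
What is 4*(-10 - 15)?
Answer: -100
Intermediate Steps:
4*(-10 - 15) = 4*(-25) = -100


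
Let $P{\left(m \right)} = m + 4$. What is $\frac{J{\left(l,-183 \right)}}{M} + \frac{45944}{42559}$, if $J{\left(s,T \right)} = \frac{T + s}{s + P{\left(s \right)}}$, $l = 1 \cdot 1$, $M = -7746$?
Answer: $\frac{1071519541}{988986042} \approx 1.0835$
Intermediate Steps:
$l = 1$
$P{\left(m \right)} = 4 + m$
$J{\left(s,T \right)} = \frac{T + s}{4 + 2 s}$ ($J{\left(s,T \right)} = \frac{T + s}{s + \left(4 + s\right)} = \frac{T + s}{4 + 2 s}$)
$\frac{J{\left(l,-183 \right)}}{M} + \frac{45944}{42559} = \frac{\frac{1}{2} \frac{1}{2 + 1} \left(-183 + 1\right)}{-7746} + \frac{45944}{42559} = \frac{1}{2} \cdot \frac{1}{3} \left(-182\right) \left(- \frac{1}{7746}\right) + 45944 \cdot \frac{1}{42559} = \frac{1}{2} \cdot \frac{1}{3} \left(-182\right) \left(- \frac{1}{7746}\right) + \frac{45944}{42559} = \left(- \frac{91}{3}\right) \left(- \frac{1}{7746}\right) + \frac{45944}{42559} = \frac{91}{23238} + \frac{45944}{42559} = \frac{1071519541}{988986042}$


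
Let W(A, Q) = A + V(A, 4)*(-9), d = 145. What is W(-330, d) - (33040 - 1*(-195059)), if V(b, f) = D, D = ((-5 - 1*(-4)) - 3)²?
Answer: -228573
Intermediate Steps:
D = 16 (D = ((-5 + 4) - 3)² = (-1 - 3)² = (-4)² = 16)
V(b, f) = 16
W(A, Q) = -144 + A (W(A, Q) = A + 16*(-9) = A - 144 = -144 + A)
W(-330, d) - (33040 - 1*(-195059)) = (-144 - 330) - (33040 - 1*(-195059)) = -474 - (33040 + 195059) = -474 - 1*228099 = -474 - 228099 = -228573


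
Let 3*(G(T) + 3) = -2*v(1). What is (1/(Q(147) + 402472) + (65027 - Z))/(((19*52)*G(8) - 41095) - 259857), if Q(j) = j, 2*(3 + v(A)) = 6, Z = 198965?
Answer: 53925983621/122362356004 ≈ 0.44071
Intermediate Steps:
v(A) = 0 (v(A) = -3 + (½)*6 = -3 + 3 = 0)
G(T) = -3 (G(T) = -3 + (-2*0)/3 = -3 + (⅓)*0 = -3 + 0 = -3)
(1/(Q(147) + 402472) + (65027 - Z))/(((19*52)*G(8) - 41095) - 259857) = (1/(147 + 402472) + (65027 - 1*198965))/(((19*52)*(-3) - 41095) - 259857) = (1/402619 + (65027 - 198965))/((988*(-3) - 41095) - 259857) = (1/402619 - 133938)/((-2964 - 41095) - 259857) = -53925983621/(402619*(-44059 - 259857)) = -53925983621/402619/(-303916) = -53925983621/402619*(-1/303916) = 53925983621/122362356004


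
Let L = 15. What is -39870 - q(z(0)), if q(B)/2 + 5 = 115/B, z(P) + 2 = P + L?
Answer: -518410/13 ≈ -39878.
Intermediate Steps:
z(P) = 13 + P (z(P) = -2 + (P + 15) = -2 + (15 + P) = 13 + P)
q(B) = -10 + 230/B (q(B) = -10 + 2*(115/B) = -10 + 230/B)
-39870 - q(z(0)) = -39870 - (-10 + 230/(13 + 0)) = -39870 - (-10 + 230/13) = -39870 - 1*100/13 = -39870 - 100/13 = -518410/13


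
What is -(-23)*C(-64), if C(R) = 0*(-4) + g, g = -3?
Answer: -69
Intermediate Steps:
C(R) = -3 (C(R) = 0*(-4) - 3 = 0 - 3 = -3)
-(-23)*C(-64) = -(-23)*(-3) = -1*69 = -69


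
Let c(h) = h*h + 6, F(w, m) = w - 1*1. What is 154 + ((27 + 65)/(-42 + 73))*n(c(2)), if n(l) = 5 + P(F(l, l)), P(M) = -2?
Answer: 5050/31 ≈ 162.90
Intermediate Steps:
F(w, m) = -1 + w (F(w, m) = w - 1 = -1 + w)
c(h) = 6 + h² (c(h) = h² + 6 = 6 + h²)
n(l) = 3 (n(l) = 5 - 2 = 3)
154 + ((27 + 65)/(-42 + 73))*n(c(2)) = 154 + ((27 + 65)/(-42 + 73))*3 = 154 + (92/31)*3 = 154 + 276/31 = 5050/31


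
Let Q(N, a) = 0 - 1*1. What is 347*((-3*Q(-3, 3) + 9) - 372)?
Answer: -124920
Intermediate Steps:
Q(N, a) = -1 (Q(N, a) = 0 - 1 = -1)
347*((-3*Q(-3, 3) + 9) - 372) = 347*((-3*(-1) + 9) - 372) = 347*((3 + 9) - 372) = 347*(12 - 372) = 347*(-360) = -124920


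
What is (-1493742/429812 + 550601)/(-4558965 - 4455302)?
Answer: -118326711635/1937220063902 ≈ -0.061081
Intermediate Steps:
(-1493742/429812 + 550601)/(-4558965 - 4455302) = (-1493742*1/429812 + 550601)/(-9014267) = (-746871/214906 + 550601)*(-1/9014267) = (118326711635/214906)*(-1/9014267) = -118326711635/1937220063902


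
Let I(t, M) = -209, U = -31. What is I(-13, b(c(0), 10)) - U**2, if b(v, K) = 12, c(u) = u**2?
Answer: -1170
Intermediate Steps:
I(-13, b(c(0), 10)) - U**2 = -209 - 1*(-31)**2 = -209 - 1*961 = -209 - 961 = -1170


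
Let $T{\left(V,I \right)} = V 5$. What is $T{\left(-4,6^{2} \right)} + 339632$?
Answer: $339612$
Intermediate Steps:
$T{\left(V,I \right)} = 5 V$
$T{\left(-4,6^{2} \right)} + 339632 = 5 \left(-4\right) + 339632 = -20 + 339632 = 339612$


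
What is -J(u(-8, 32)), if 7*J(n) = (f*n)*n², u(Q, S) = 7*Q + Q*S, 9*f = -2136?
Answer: -7208128512/7 ≈ -1.0297e+9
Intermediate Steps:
f = -712/3 (f = (⅑)*(-2136) = -712/3 ≈ -237.33)
J(n) = -712*n³/21 (J(n) = ((-712*n/3)*n²)/7 = (-712*n³/3)/7 = -712*n³/21)
-J(u(-8, 32)) = -(-712)*(-8*(7 + 32))³/21 = -(-712)*(-8*39)³/21 = -(-712)*(-312)³/21 = -(-712)*(-30371328)/21 = -1*7208128512/7 = -7208128512/7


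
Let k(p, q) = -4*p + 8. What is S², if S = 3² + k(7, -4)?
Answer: 121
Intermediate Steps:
k(p, q) = 8 - 4*p
S = -11 (S = 3² + (8 - 4*7) = 9 + (8 - 28) = 9 - 20 = -11)
S² = (-11)² = 121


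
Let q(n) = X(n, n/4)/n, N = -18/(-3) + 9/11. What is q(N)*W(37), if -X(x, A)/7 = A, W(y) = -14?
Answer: 49/2 ≈ 24.500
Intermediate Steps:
N = 75/11 (N = -18*(-1/3) + 9*(1/11) = 6 + 9/11 = 75/11 ≈ 6.8182)
X(x, A) = -7*A
q(n) = -7/4 (q(n) = (-7*n/4)/n = -7/4)
q(N)*W(37) = -7/4*(-14) = 49/2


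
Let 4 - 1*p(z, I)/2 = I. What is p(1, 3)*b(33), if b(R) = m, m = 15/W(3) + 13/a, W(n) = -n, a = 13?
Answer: -8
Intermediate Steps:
m = -4 (m = 15/((-1*3)) + 13/13 = 15/(-3) + 13*(1/13) = 15*(-1/3) + 1 = -5 + 1 = -4)
p(z, I) = 8 - 2*I
b(R) = -4
p(1, 3)*b(33) = (8 - 2*3)*(-4) = (8 - 6)*(-4) = 2*(-4) = -8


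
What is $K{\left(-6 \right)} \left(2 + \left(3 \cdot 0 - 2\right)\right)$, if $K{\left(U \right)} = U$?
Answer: $0$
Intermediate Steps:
$K{\left(-6 \right)} \left(2 + \left(3 \cdot 0 - 2\right)\right) = - 6 \left(2 + \left(3 \cdot 0 - 2\right)\right) = - 6 \left(2 + \left(0 - 2\right)\right) = - 6 \left(2 - 2\right) = \left(-6\right) 0 = 0$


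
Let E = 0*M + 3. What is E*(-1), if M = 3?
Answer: -3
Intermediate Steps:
E = 3 (E = 0*3 + 3 = 0 + 3 = 3)
E*(-1) = 3*(-1) = -3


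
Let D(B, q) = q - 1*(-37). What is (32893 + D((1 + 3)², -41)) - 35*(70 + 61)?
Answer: 28304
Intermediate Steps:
D(B, q) = 37 + q (D(B, q) = q + 37 = 37 + q)
(32893 + D((1 + 3)², -41)) - 35*(70 + 61) = (32893 + (37 - 41)) - 35*(70 + 61) = (32893 - 4) - 35*131 = 32889 - 4585 = 28304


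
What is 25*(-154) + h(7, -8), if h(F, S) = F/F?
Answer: -3849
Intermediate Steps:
h(F, S) = 1
25*(-154) + h(7, -8) = 25*(-154) + 1 = -3850 + 1 = -3849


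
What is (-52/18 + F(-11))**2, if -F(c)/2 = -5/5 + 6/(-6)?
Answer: 100/81 ≈ 1.2346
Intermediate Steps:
F(c) = 4 (F(c) = -2*(-5/5 + 6/(-6)) = -2*(-5*1/5 + 6*(-1/6)) = -2*(-1 - 1) = -2*(-2) = 4)
(-52/18 + F(-11))**2 = (-52/18 + 4)**2 = (-52*1/18 + 4)**2 = (-26/9 + 4)**2 = (10/9)**2 = 100/81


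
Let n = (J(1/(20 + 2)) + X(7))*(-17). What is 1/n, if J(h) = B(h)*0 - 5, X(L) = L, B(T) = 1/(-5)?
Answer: -1/34 ≈ -0.029412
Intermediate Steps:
B(T) = -1/5
J(h) = -5 (J(h) = -1/5*0 - 5 = 0 - 5 = -5)
n = -34 (n = (-5 + 7)*(-17) = 2*(-17) = -34)
1/n = 1/(-34) = -1/34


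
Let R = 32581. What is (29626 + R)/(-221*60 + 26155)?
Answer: 62207/12895 ≈ 4.8241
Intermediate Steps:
(29626 + R)/(-221*60 + 26155) = (29626 + 32581)/(-221*60 + 26155) = 62207/(-13260 + 26155) = 62207/12895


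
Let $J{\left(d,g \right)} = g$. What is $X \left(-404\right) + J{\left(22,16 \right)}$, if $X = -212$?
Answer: $85664$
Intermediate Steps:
$X \left(-404\right) + J{\left(22,16 \right)} = \left(-212\right) \left(-404\right) + 16 = 85648 + 16 = 85664$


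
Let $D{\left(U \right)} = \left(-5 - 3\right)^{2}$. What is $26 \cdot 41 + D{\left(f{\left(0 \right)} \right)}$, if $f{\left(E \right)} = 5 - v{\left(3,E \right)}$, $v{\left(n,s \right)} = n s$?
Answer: $1130$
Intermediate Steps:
$f{\left(E \right)} = 5 - 3 E$
$D{\left(U \right)} = 64$ ($D{\left(U \right)} = \left(-8\right)^{2} = 64$)
$26 \cdot 41 + D{\left(f{\left(0 \right)} \right)} = 26 \cdot 41 + 64 = 1066 + 64 = 1130$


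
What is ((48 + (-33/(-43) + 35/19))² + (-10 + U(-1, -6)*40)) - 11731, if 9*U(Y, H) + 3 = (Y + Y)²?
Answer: -55119281645/6007401 ≈ -9175.2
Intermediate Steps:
U(Y, H) = -⅓ + 4*Y²/9 (U(Y, H) = -⅓ + (Y + Y)²/9 = -⅓ + (2*Y)²/9 = -⅓ + (4*Y²)/9 = -⅓ + 4*Y²/9)
((48 + (-33/(-43) + 35/19))² + (-10 + U(-1, -6)*40)) - 11731 = ((48 + (-33/(-43) + 35/19))² + (-10 + (-⅓ + (4/9)*(-1)²)*40)) - 11731 = ((48 + (-33*(-1/43) + 35*(1/19)))² + (-10 + (-⅓ + (4/9)*1)*40)) - 11731 = ((48 + (33/43 + 35/19))² + (-10 + (-⅓ + 4/9)*40)) - 11731 = ((48 + 2132/817)² + (-10 + (⅑)*40)) - 11731 = ((41348/817)² + (-10 + 40/9)) - 11731 = (1709657104/667489 - 50/9) - 11731 = 15353539486/6007401 - 11731 = -55119281645/6007401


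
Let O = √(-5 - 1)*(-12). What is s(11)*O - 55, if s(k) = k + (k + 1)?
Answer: -55 - 276*I*√6 ≈ -55.0 - 676.06*I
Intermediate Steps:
s(k) = 1 + 2*k (s(k) = k + (1 + k) = 1 + 2*k)
O = -12*I*√6 (O = √(-6)*(-12) = (I*√6)*(-12) = -12*I*√6 ≈ -29.394*I)
s(11)*O - 55 = (1 + 2*11)*(-12*I*√6) - 55 = (1 + 22)*(-12*I*√6) - 55 = 23*(-12*I*√6) - 55 = -276*I*√6 - 55 = -55 - 276*I*√6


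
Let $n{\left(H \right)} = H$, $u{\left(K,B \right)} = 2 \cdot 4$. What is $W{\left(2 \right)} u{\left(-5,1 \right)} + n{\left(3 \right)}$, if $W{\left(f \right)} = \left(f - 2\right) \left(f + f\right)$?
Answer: $3$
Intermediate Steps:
$u{\left(K,B \right)} = 8$
$W{\left(f \right)} = 2 f \left(-2 + f\right)$ ($W{\left(f \right)} = \left(-2 + f\right) 2 f = 2 f \left(-2 + f\right)$)
$W{\left(2 \right)} u{\left(-5,1 \right)} + n{\left(3 \right)} = 2 \cdot 2 \left(-2 + 2\right) 8 + 3 = 2 \cdot 2 \cdot 0 \cdot 8 + 3 = 0 \cdot 8 + 3 = 0 + 3 = 3$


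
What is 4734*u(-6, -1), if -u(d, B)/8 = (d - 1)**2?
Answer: -1855728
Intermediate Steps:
u(d, B) = -8*(-1 + d)**2 (u(d, B) = -8*(d - 1)**2 = -8*(-1 + d)**2)
4734*u(-6, -1) = 4734*(-8*(-1 - 6)**2) = 4734*(-8*(-7)**2) = 4734*(-8*49) = 4734*(-392) = -1855728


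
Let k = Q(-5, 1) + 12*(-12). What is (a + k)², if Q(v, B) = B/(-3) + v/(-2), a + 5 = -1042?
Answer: 50879689/36 ≈ 1.4133e+6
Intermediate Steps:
a = -1047 (a = -5 - 1042 = -1047)
Q(v, B) = -v/2 - B/3 (Q(v, B) = B*(-⅓) + v*(-½) = -B/3 - v/2 = -v/2 - B/3)
k = -851/6 (k = (-½*(-5) - ⅓*1) + 12*(-12) = (5/2 - ⅓) - 144 = 13/6 - 144 = -851/6 ≈ -141.83)
(a + k)² = (-1047 - 851/6)² = (-7133/6)² = 50879689/36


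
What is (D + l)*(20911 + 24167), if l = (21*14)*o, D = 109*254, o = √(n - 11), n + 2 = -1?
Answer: 1248029508 + 13252932*I*√14 ≈ 1.248e+9 + 4.9588e+7*I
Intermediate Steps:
n = -3 (n = -2 - 1 = -3)
o = I*√14 (o = √(-3 - 11) = √(-14) = I*√14 ≈ 3.7417*I)
D = 27686
l = 294*I*√14 (l = (21*14)*(I*√14) = 294*(I*√14) = 294*I*√14 ≈ 1100.0*I)
(D + l)*(20911 + 24167) = (27686 + 294*I*√14)*(20911 + 24167) = (27686 + 294*I*√14)*45078 = 1248029508 + 13252932*I*√14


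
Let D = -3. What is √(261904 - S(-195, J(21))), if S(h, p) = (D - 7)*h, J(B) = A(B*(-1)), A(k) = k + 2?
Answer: √259954 ≈ 509.86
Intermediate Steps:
A(k) = 2 + k
J(B) = 2 - B (J(B) = 2 + B*(-1) = 2 - B)
S(h, p) = -10*h (S(h, p) = (-3 - 7)*h = -10*h)
√(261904 - S(-195, J(21))) = √(261904 - (-10)*(-195)) = √(261904 - 1*1950) = √(261904 - 1950) = √259954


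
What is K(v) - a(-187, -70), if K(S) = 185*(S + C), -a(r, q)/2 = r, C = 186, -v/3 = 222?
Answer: -89174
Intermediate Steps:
v = -666 (v = -3*222 = -666)
a(r, q) = -2*r
K(S) = 34410 + 185*S (K(S) = 185*(S + 186) = 185*(186 + S) = 34410 + 185*S)
K(v) - a(-187, -70) = (34410 + 185*(-666)) - (-2)*(-187) = (34410 - 123210) - 1*374 = -88800 - 374 = -89174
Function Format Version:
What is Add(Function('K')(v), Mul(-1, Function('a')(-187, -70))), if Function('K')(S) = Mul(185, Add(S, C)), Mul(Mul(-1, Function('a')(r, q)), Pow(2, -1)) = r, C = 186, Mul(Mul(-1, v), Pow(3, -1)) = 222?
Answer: -89174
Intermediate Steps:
v = -666 (v = Mul(-3, 222) = -666)
Function('a')(r, q) = Mul(-2, r)
Function('K')(S) = Add(34410, Mul(185, S)) (Function('K')(S) = Mul(185, Add(S, 186)) = Mul(185, Add(186, S)) = Add(34410, Mul(185, S)))
Add(Function('K')(v), Mul(-1, Function('a')(-187, -70))) = Add(Add(34410, Mul(185, -666)), Mul(-1, Mul(-2, -187))) = Add(Add(34410, -123210), Mul(-1, 374)) = Add(-88800, -374) = -89174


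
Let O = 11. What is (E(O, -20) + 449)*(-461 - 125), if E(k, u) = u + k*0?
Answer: -251394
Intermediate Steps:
E(k, u) = u (E(k, u) = u + 0 = u)
(E(O, -20) + 449)*(-461 - 125) = (-20 + 449)*(-461 - 125) = 429*(-586) = -251394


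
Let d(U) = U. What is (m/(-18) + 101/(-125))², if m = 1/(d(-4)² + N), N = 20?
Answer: 4299818329/6561000000 ≈ 0.65536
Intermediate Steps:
m = 1/36 (m = 1/((-4)² + 20) = 1/(16 + 20) = 1/36 ≈ 0.027778)
(m/(-18) + 101/(-125))² = ((1/36)/(-18) + 101/(-125))² = ((1/36)*(-1/18) + 101*(-1/125))² = (-1/648 - 101/125)² = (-65573/81000)² = 4299818329/6561000000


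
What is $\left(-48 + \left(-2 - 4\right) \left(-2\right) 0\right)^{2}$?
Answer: $2304$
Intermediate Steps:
$\left(-48 + \left(-2 - 4\right) \left(-2\right) 0\right)^{2} = \left(-48 + \left(-6\right) \left(-2\right) 0\right)^{2} = \left(-48 + 12 \cdot 0\right)^{2} = \left(-48 + 0\right)^{2} = \left(-48\right)^{2} = 2304$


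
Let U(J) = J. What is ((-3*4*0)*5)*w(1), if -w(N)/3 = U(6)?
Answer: 0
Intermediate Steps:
w(N) = -18 (w(N) = -3*6 = -18)
((-3*4*0)*5)*w(1) = ((-3*4*0)*5)*(-18) = (-12*0*5)*(-18) = (0*5)*(-18) = 0*(-18) = 0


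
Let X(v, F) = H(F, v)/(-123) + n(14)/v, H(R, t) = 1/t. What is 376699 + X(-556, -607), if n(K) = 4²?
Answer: 25761689245/68388 ≈ 3.7670e+5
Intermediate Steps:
n(K) = 16
X(v, F) = 1967/(123*v) (X(v, F) = 1/(v*(-123)) + 16/v = -1/123/v + 16/v = -1/(123*v) + 16/v = 1967/(123*v))
376699 + X(-556, -607) = 376699 + (1967/123)/(-556) = 376699 + (1967/123)*(-1/556) = 376699 - 1967/68388 = 25761689245/68388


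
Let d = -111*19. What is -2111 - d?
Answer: -2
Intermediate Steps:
d = -2109
-2111 - d = -2111 - 1*(-2109) = -2111 + 2109 = -2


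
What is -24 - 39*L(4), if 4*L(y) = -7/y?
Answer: -111/16 ≈ -6.9375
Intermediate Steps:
L(y) = -7/(4*y) (L(y) = (-7/y)/4 = -7/(4*y))
-24 - 39*L(4) = -24 - (-273)/(4*4) = -24 - 39*(-7/16) = -24 + 273/16 = -111/16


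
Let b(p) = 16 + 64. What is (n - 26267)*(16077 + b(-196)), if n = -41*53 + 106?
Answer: -457792438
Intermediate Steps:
b(p) = 80
n = -2067 (n = -2173 + 106 = -2067)
(n - 26267)*(16077 + b(-196)) = (-2067 - 26267)*(16077 + 80) = -28334*16157 = -457792438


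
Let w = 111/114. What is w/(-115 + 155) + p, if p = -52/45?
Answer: -3095/2736 ≈ -1.1312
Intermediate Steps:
w = 37/38 (w = 111*(1/114) = 37/38 ≈ 0.97368)
p = -52/45 (p = -52*1/45 = -52/45 ≈ -1.1556)
w/(-115 + 155) + p = (37/38)/(-115 + 155) - 52/45 = (37/38)/40 - 52/45 = (1/40)*(37/38) - 52/45 = 37/1520 - 52/45 = -3095/2736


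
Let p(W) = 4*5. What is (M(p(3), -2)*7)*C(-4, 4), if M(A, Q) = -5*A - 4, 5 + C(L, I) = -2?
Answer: 5096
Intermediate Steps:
p(W) = 20
C(L, I) = -7 (C(L, I) = -5 - 2 = -7)
M(A, Q) = -4 - 5*A
(M(p(3), -2)*7)*C(-4, 4) = ((-4 - 5*20)*7)*(-7) = ((-4 - 100)*7)*(-7) = -104*7*(-7) = -728*(-7) = 5096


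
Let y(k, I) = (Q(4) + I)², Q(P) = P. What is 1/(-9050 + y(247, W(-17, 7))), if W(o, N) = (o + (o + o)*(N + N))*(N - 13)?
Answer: 1/8764394 ≈ 1.1410e-7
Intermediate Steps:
W(o, N) = (-13 + N)*(o + 4*N*o) (W(o, N) = (o + (2*o)*(2*N))*(-13 + N) = (o + 4*N*o)*(-13 + N) = (-13 + N)*(o + 4*N*o))
y(k, I) = (4 + I)²
1/(-9050 + y(247, W(-17, 7))) = 1/(-9050 + (4 - 17*(-13 - 51*7 + 4*7²))²) = 1/(-9050 + (4 - 17*(-13 - 357 + 4*49))²) = 1/(-9050 + (4 - 17*(-13 - 357 + 196))²) = 1/(-9050 + (4 - 17*(-174))²) = 1/(-9050 + (4 + 2958)²) = 1/(-9050 + 2962²) = 1/(-9050 + 8773444) = 1/8764394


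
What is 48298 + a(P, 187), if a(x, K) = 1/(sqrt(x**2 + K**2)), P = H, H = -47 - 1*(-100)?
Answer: 48298 + sqrt(37778)/37778 ≈ 48298.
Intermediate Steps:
H = 53 (H = -47 + 100 = 53)
P = 53
a(x, K) = 1/sqrt(K**2 + x**2) (a(x, K) = 1/(sqrt(K**2 + x**2)) = 1/sqrt(K**2 + x**2))
48298 + a(P, 187) = 48298 + 1/sqrt(187**2 + 53**2) = 48298 + 1/sqrt(34969 + 2809) = 48298 + 1/sqrt(37778) = 48298 + sqrt(37778)/37778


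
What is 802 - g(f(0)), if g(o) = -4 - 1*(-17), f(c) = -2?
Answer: 789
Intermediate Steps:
g(o) = 13 (g(o) = -4 + 17 = 13)
802 - g(f(0)) = 802 - 1*13 = 802 - 13 = 789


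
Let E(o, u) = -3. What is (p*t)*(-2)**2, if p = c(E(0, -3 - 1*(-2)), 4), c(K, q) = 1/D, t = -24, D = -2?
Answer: 48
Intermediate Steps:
c(K, q) = -1/2 (c(K, q) = 1/(-2) = -1/2)
p = -1/2 ≈ -0.50000
(p*t)*(-2)**2 = -1/2*(-24)*(-2)**2 = 12*4 = 48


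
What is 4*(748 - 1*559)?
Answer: 756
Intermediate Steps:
4*(748 - 1*559) = 4*(748 - 559) = 4*189 = 756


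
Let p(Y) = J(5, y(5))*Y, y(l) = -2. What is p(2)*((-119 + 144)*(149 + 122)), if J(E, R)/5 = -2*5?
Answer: -677500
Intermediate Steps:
J(E, R) = -50 (J(E, R) = 5*(-2*5) = 5*(-10) = -50)
p(Y) = -50*Y
p(2)*((-119 + 144)*(149 + 122)) = (-50*2)*((-119 + 144)*(149 + 122)) = -2500*271 = -100*6775 = -677500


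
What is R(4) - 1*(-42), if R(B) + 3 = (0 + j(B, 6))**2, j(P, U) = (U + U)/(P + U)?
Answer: 1011/25 ≈ 40.440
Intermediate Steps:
j(P, U) = 2*U/(P + U) (j(P, U) = (2*U)/(P + U) = 2*U/(P + U))
R(B) = -3 + 144/(6 + B)**2 (R(B) = -3 + (0 + 2*6/(B + 6))**2 = -3 + (0 + 2*6/(6 + B))**2 = -3 + (0 + 12/(6 + B))**2 = -3 + (12/(6 + B))**2 = -3 + 144/(6 + B)**2)
R(4) - 1*(-42) = (-3 + 144/(6 + 4)**2) - 1*(-42) = (-3 + 144/10**2) + 42 = (-3 + 144*(1/100)) + 42 = (-3 + 36/25) + 42 = -39/25 + 42 = 1011/25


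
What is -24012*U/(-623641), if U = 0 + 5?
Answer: 120060/623641 ≈ 0.19251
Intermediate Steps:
U = 5
-24012*U/(-623641) = -24012*5/(-623641) = -120060*(-1/623641) = 120060/623641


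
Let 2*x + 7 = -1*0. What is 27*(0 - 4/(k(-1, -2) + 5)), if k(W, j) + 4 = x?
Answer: 216/5 ≈ 43.200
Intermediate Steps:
x = -7/2 (x = -7/2 + (-1*0)/2 = -7/2 + (1/2)*0 = -7/2 + 0 = -7/2 ≈ -3.5000)
k(W, j) = -15/2 (k(W, j) = -4 - 7/2 = -15/2)
27*(0 - 4/(k(-1, -2) + 5)) = 27*(0 - 4/(-15/2 + 5)) = 27*(0 - 4/(-5/2)) = 27*(0 - 4*(-2/5)) = 27*(0 + 8/5) = 27*(8/5) = 216/5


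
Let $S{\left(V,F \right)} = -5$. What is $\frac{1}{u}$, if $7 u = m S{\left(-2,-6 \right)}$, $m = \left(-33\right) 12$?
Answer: $\frac{7}{1980} \approx 0.0035354$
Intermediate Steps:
$m = -396$
$u = \frac{1980}{7}$ ($u = \frac{\left(-396\right) \left(-5\right)}{7} = \frac{1}{7} \cdot 1980 = \frac{1980}{7} \approx 282.86$)
$\frac{1}{u} = \frac{1}{\frac{1980}{7}} = \frac{7}{1980}$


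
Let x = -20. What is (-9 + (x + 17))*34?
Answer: -408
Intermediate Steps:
(-9 + (x + 17))*34 = (-9 + (-20 + 17))*34 = (-9 - 3)*34 = -12*34 = -408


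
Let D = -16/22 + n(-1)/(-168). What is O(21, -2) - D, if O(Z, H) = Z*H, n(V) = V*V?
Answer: -76261/1848 ≈ -41.267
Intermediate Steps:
n(V) = V²
O(Z, H) = H*Z
D = -1355/1848 (D = -16/22 + (-1)²/(-168) = -16*1/22 + 1*(-1/168) = -8/11 - 1/168 = -1355/1848 ≈ -0.73322)
O(21, -2) - D = -2*21 - 1*(-1355/1848) = -42 + 1355/1848 = -76261/1848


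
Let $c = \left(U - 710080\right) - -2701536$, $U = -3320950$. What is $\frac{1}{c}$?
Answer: $- \frac{1}{1329494} \approx -7.5217 \cdot 10^{-7}$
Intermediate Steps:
$c = -1329494$ ($c = \left(-3320950 - 710080\right) - -2701536 = -4031030 + 2701536 = -1329494$)
$\frac{1}{c} = \frac{1}{-1329494} = - \frac{1}{1329494}$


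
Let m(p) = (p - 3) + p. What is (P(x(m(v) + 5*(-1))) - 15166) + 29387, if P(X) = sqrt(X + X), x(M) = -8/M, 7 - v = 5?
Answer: 14223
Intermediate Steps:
v = 2 (v = 7 - 1*5 = 7 - 5 = 2)
m(p) = -3 + 2*p (m(p) = (-3 + p) + p = -3 + 2*p)
P(X) = sqrt(2)*sqrt(X) (P(X) = sqrt(2*X) = sqrt(2)*sqrt(X))
(P(x(m(v) + 5*(-1))) - 15166) + 29387 = (sqrt(2)*sqrt(-8/((-3 + 2*2) + 5*(-1))) - 15166) + 29387 = (sqrt(2)*sqrt(-8/((-3 + 4) - 5)) - 15166) + 29387 = (sqrt(2)*sqrt(-8/(1 - 5)) - 15166) + 29387 = (sqrt(2)*sqrt(-8/(-4)) - 15166) + 29387 = (sqrt(2)*sqrt(-8*(-1/4)) - 15166) + 29387 = (sqrt(2)*sqrt(2) - 15166) + 29387 = (2 - 15166) + 29387 = -15164 + 29387 = 14223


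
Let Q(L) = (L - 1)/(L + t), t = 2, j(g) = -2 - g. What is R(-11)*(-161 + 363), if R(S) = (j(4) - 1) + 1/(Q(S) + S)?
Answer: -41612/29 ≈ -1434.9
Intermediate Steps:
Q(L) = (-1 + L)/(2 + L) (Q(L) = (L - 1)/(L + 2) = (-1 + L)/(2 + L))
R(S) = -7 + 1/(S + (-1 + S)/(2 + S)) (R(S) = ((-2 - 1*4) - 1) + 1/((-1 + S)/(2 + S) + S) = ((-2 - 4) - 1) + 1/(S + (-1 + S)/(2 + S)) = (-6 - 1) + 1/(S + (-1 + S)/(2 + S)) = -7 + 1/(S + (-1 + S)/(2 + S)))
R(-11)*(-161 + 363) = ((9 - 20*(-11) - 7*(-11)**2)/(-1 + (-11)**2 + 3*(-11)))*(-161 + 363) = ((9 + 220 - 7*121)/(-1 + 121 - 33))*202 = ((9 + 220 - 847)/87)*202 = ((1/87)*(-618))*202 = -206/29*202 = -41612/29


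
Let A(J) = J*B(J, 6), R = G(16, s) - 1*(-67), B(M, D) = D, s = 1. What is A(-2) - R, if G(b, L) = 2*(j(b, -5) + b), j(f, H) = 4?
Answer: -119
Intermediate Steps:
G(b, L) = 8 + 2*b (G(b, L) = 2*(4 + b) = 8 + 2*b)
R = 107 (R = (8 + 2*16) - 1*(-67) = (8 + 32) + 67 = 40 + 67 = 107)
A(J) = 6*J (A(J) = J*6 = 6*J)
A(-2) - R = 6*(-2) - 1*107 = -12 - 107 = -119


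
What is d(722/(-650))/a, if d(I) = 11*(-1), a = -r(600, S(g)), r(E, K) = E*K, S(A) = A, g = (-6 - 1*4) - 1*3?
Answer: -11/7800 ≈ -0.0014103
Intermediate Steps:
g = -13 (g = (-6 - 4) - 3 = -10 - 3 = -13)
a = 7800 (a = -600*(-13) = -1*(-7800) = 7800)
d(I) = -11
d(722/(-650))/a = -11/7800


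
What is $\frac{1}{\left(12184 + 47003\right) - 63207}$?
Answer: $- \frac{1}{4020} \approx -0.00024876$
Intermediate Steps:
$\frac{1}{\left(12184 + 47003\right) - 63207} = \frac{1}{59187 - 63207} = \frac{1}{-4020} = - \frac{1}{4020}$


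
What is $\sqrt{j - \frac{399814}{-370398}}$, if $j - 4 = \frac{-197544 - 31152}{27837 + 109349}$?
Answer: $\frac{\sqrt{11238192979647308661}}{1814765001} \approx 1.8473$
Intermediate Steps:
$j = \frac{160024}{68593}$ ($j = 4 + \frac{-197544 - 31152}{27837 + 109349} = 4 - \frac{228696}{137186} = 4 - \frac{114348}{68593} = \frac{160024}{68593} \approx 2.333$)
$\sqrt{j - \frac{399814}{-370398}} = \sqrt{\frac{160024}{68593} - \frac{399814}{-370398}} = \sqrt{\frac{160024}{68593} - - \frac{199907}{185199}} = \sqrt{\frac{160024}{68593} + \frac{199907}{185199}} = \sqrt{\frac{6192643661}{1814765001}} = \frac{\sqrt{11238192979647308661}}{1814765001}$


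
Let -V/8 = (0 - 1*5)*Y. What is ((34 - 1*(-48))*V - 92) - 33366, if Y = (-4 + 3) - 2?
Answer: -43298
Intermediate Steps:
Y = -3 (Y = -1 - 2 = -3)
V = -120 (V = -8*(0 - 1*5)*(-3) = -8*(0 - 5)*(-3) = -(-40)*(-3) = -8*15 = -120)
((34 - 1*(-48))*V - 92) - 33366 = ((34 - 1*(-48))*(-120) - 92) - 33366 = ((34 + 48)*(-120) - 92) - 33366 = (82*(-120) - 92) - 33366 = (-9840 - 92) - 33366 = -9932 - 33366 = -43298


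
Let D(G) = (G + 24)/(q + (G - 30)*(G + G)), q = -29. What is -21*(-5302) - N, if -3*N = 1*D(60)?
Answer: 397602310/3571 ≈ 1.1134e+5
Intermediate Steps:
D(G) = (24 + G)/(-29 + 2*G*(-30 + G)) (D(G) = (G + 24)/(-29 + (G - 30)*(G + G)) = (24 + G)/(-29 + (-30 + G)*(2*G)) = (24 + G)/(-29 + 2*G*(-30 + G)))
N = -28/3571 (N = -(24 + 60)/(-29 - 60*60 + 2*60**2)/3 = -84/(-29 - 3600 + 2*3600)/3 = -84/(-29 - 3600 + 7200)/3 = -84/3571/3 = -(1/3571)*84/3 = -84/(3*3571) = -1/3*84/3571 = -28/3571 ≈ -0.0078409)
-21*(-5302) - N = -21*(-5302) - 1*(-28/3571) = 111342 + 28/3571 = 397602310/3571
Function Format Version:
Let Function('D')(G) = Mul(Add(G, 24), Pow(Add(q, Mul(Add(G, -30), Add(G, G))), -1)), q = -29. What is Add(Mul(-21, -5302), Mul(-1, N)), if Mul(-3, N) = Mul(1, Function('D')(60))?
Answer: Rational(397602310, 3571) ≈ 1.1134e+5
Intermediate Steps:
Function('D')(G) = Mul(Pow(Add(-29, Mul(2, G, Add(-30, G))), -1), Add(24, G)) (Function('D')(G) = Mul(Add(G, 24), Pow(Add(-29, Mul(Add(G, -30), Add(G, G))), -1)) = Mul(Add(24, G), Pow(Add(-29, Mul(Add(-30, G), Mul(2, G))), -1)) = Mul(Add(24, G), Pow(Add(-29, Mul(2, G, Add(-30, G))), -1)) = Mul(Pow(Add(-29, Mul(2, G, Add(-30, G))), -1), Add(24, G)))
N = Rational(-28, 3571) (N = Mul(Rational(-1, 3), Mul(1, Mul(Pow(Add(-29, Mul(-60, 60), Mul(2, Pow(60, 2))), -1), Add(24, 60)))) = Mul(Rational(-1, 3), Mul(1, Mul(Pow(Add(-29, -3600, Mul(2, 3600)), -1), 84))) = Mul(Rational(-1, 3), Mul(1, Mul(Pow(Add(-29, -3600, 7200), -1), 84))) = Mul(Rational(-1, 3), Mul(1, Mul(Pow(3571, -1), 84))) = Mul(Rational(-1, 3), Mul(1, Mul(Rational(1, 3571), 84))) = Mul(Rational(-1, 3), Mul(1, Rational(84, 3571))) = Mul(Rational(-1, 3), Rational(84, 3571)) = Rational(-28, 3571) ≈ -0.0078409)
Add(Mul(-21, -5302), Mul(-1, N)) = Add(Mul(-21, -5302), Mul(-1, Rational(-28, 3571))) = Add(111342, Rational(28, 3571)) = Rational(397602310, 3571)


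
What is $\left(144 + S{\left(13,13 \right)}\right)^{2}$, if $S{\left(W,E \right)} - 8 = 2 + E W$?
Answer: $104329$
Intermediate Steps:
$S{\left(W,E \right)} = 10 + E W$ ($S{\left(W,E \right)} = 8 + \left(2 + E W\right) = 10 + E W$)
$\left(144 + S{\left(13,13 \right)}\right)^{2} = \left(144 + \left(10 + 13 \cdot 13\right)\right)^{2} = \left(144 + \left(10 + 169\right)\right)^{2} = \left(144 + 179\right)^{2} = 323^{2} = 104329$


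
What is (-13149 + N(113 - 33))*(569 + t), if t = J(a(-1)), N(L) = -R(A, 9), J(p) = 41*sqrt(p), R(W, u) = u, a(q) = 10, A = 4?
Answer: -7486902 - 539478*sqrt(10) ≈ -9.1929e+6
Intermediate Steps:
N(L) = -9 (N(L) = -1*9 = -9)
t = 41*sqrt(10) ≈ 129.65
(-13149 + N(113 - 33))*(569 + t) = (-13149 - 9)*(569 + 41*sqrt(10)) = -13158*(569 + 41*sqrt(10)) = -7486902 - 539478*sqrt(10)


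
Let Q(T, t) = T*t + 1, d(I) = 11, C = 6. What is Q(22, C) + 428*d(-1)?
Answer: 4841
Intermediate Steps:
Q(T, t) = 1 + T*t
Q(22, C) + 428*d(-1) = (1 + 22*6) + 428*11 = (1 + 132) + 4708 = 133 + 4708 = 4841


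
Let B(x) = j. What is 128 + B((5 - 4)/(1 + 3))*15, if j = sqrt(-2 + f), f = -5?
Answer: 128 + 15*I*sqrt(7) ≈ 128.0 + 39.686*I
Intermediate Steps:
j = I*sqrt(7) (j = sqrt(-2 - 5) = sqrt(-7) = I*sqrt(7) ≈ 2.6458*I)
B(x) = I*sqrt(7)
128 + B((5 - 4)/(1 + 3))*15 = 128 + (I*sqrt(7))*15 = 128 + 15*I*sqrt(7)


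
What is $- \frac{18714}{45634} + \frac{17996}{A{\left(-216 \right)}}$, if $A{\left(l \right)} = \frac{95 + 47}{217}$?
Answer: $\frac{44551034075}{1620007} \approx 27501.0$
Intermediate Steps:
$A{\left(l \right)} = \frac{142}{217}$ ($A{\left(l \right)} = 142 \cdot \frac{1}{217} = \frac{142}{217}$)
$- \frac{18714}{45634} + \frac{17996}{A{\left(-216 \right)}} = - \frac{18714}{45634} + \frac{17996}{\frac{142}{217}} = \left(-18714\right) \frac{1}{45634} + 17996 \cdot \frac{217}{142} = - \frac{9357}{22817} + \frac{1952566}{71} = \frac{44551034075}{1620007}$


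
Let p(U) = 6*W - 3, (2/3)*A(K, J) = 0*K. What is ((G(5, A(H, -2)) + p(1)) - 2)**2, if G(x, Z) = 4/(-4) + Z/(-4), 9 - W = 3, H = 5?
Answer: 900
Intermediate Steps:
W = 6 (W = 9 - 1*3 = 9 - 3 = 6)
A(K, J) = 0 (A(K, J) = 3*(0*K)/2 = (3/2)*0 = 0)
G(x, Z) = -1 - Z/4 (G(x, Z) = 4*(-1/4) + Z*(-1/4) = -1 - Z/4)
p(U) = 33 (p(U) = 6*6 - 3 = 36 - 3 = 33)
((G(5, A(H, -2)) + p(1)) - 2)**2 = (((-1 - 1/4*0) + 33) - 2)**2 = (((-1 + 0) + 33) - 2)**2 = ((-1 + 33) - 2)**2 = (32 - 2)**2 = 30**2 = 900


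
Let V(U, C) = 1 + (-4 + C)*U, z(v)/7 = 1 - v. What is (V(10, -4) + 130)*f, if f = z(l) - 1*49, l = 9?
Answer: -5355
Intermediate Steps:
z(v) = 7 - 7*v (z(v) = 7*(1 - v) = 7 - 7*v)
V(U, C) = 1 + U*(-4 + C)
f = -105 (f = (7 - 7*9) - 1*49 = (7 - 63) - 49 = -56 - 49 = -105)
(V(10, -4) + 130)*f = ((1 - 4*10 - 4*10) + 130)*(-105) = ((1 - 40 - 40) + 130)*(-105) = (-79 + 130)*(-105) = 51*(-105) = -5355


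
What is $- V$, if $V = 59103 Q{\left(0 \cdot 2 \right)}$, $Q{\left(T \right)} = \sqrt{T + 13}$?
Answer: $- 59103 \sqrt{13} \approx -2.131 \cdot 10^{5}$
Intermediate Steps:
$Q{\left(T \right)} = \sqrt{13 + T}$
$V = 59103 \sqrt{13}$ ($V = 59103 \sqrt{13 + 0 \cdot 2} = 59103 \sqrt{13 + 0} = 59103 \sqrt{13} \approx 2.131 \cdot 10^{5}$)
$- V = - 59103 \sqrt{13}$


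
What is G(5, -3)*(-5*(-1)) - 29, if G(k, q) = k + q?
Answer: -19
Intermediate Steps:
G(5, -3)*(-5*(-1)) - 29 = (5 - 3)*(-5*(-1)) - 29 = 2*5 - 29 = 10 - 29 = -19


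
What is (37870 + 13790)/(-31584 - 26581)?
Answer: -10332/11633 ≈ -0.88816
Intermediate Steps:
(37870 + 13790)/(-31584 - 26581) = 51660/(-58165) = 51660*(-1/58165) = -10332/11633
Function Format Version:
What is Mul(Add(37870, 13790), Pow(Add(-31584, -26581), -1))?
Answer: Rational(-10332, 11633) ≈ -0.88816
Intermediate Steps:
Mul(Add(37870, 13790), Pow(Add(-31584, -26581), -1)) = Mul(51660, Pow(-58165, -1)) = Mul(51660, Rational(-1, 58165)) = Rational(-10332, 11633)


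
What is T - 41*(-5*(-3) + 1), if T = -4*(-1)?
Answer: -652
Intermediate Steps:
T = 4
T - 41*(-5*(-3) + 1) = 4 - 41*(-5*(-3) + 1) = 4 - 41*(15 + 1) = 4 - 41*16 = 4 - 656 = -652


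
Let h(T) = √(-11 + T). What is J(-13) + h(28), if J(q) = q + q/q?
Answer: -12 + √17 ≈ -7.8769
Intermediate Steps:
J(q) = 1 + q (J(q) = q + 1 = 1 + q)
J(-13) + h(28) = (1 - 13) + √(-11 + 28) = -12 + √17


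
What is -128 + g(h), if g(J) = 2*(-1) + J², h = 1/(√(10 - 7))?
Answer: -389/3 ≈ -129.67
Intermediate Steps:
h = √3/3 (h = 1/(√3) = √3/3 ≈ 0.57735)
g(J) = -2 + J²
-128 + g(h) = -128 + (-2 + (√3/3)²) = -128 + (-2 + ⅓) = -128 - 5/3 = -389/3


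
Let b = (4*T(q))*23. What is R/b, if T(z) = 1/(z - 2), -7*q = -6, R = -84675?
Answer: 169350/161 ≈ 1051.9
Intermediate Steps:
q = 6/7 (q = -⅐*(-6) = 6/7 ≈ 0.85714)
T(z) = 1/(-2 + z)
b = -161/2 (b = (4/(-2 + 6/7))*23 = (4/(-8/7))*23 = (4*(-7/8))*23 = -7/2*23 = -161/2 ≈ -80.500)
R/b = -84675/(-161/2) = -84675*(-2/161) = 169350/161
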